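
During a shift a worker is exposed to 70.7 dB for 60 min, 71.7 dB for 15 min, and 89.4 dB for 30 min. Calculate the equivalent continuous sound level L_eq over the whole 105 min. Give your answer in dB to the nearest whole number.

Weight each interval's intensity by its duration and average over T = 105 min:
Σ tᵢ·10^(Lᵢ/10) = 60·10^(70.7/10) + 15·10^(71.7/10) + 30·10^(89.4/10) = 2.706e+10.
L_eq = 10·log₁₀(2.706e+10/105) = 84.11 dB.

84 dB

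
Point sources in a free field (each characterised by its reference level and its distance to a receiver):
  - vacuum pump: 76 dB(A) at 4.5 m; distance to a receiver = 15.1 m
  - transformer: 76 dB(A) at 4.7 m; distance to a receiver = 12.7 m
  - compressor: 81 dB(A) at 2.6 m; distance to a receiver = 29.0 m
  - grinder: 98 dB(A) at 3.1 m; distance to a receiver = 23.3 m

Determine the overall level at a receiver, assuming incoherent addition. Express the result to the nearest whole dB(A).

81 dB(A)

Apply inverse-square spreading to bring every level to the receiver, then sum 10^(L/10).
vacuum pump: 76 − 20·log₁₀(15.1/4.5) = 76 − 10.52 = 65.48 dB(A).
transformer: 76 − 20·log₁₀(12.7/4.7) = 76 − 8.63 = 67.37 dB(A).
compressor: 81 − 20·log₁₀(29.0/2.6) = 81 − 20.95 = 60.05 dB(A).
grinder: 98 − 20·log₁₀(23.3/3.1) = 98 − 17.52 = 80.48 dB(A).
Σ 10^(L/10) = 1.217e+08 → L_total = 10·log₁₀(1.217e+08) = 80.85 dB(A).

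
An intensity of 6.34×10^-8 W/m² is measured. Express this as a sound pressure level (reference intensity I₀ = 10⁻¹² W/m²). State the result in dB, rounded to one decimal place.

L = 10·log₁₀(I/I₀) = 10·log₁₀(6.34×10^-8/10⁻¹²) = 10·log₁₀(6.34×10^4).
L = 10·(0.8021 + 4) = 48.02 dB.

48.0 dB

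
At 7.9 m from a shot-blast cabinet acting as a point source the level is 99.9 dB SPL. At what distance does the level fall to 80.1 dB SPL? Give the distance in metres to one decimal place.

The 19.8 dB drop corresponds to a distance ratio of 10^(19.8/20) for a point source.
r₂ = 7.9·10^((99.9−80.1)/20) = 7.9·10^(19.8/20) = 77.20 m.

77.2 m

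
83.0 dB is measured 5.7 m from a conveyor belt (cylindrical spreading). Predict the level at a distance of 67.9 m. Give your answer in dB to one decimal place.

Cylindrical spreading from a line source gives a 10·log₁₀(r₂/r₁) drop.
L₂ = 83.0 − 10·log₁₀(67.9/5.7) = 83.0 − 10.760 = 72.24 dB.

72.2 dB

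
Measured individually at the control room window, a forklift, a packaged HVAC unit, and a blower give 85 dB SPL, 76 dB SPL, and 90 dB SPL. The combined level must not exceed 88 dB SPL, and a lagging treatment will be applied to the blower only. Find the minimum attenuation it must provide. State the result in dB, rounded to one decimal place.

The untreated sources together contribute 10^(85/10) + 10^(76/10) = 3.560e+08, i.e. 85.51 dB SPL.
The limit corresponds to 10^(88/10) = 6.310e+08; subtracting the fixed part leaves 2.749e+08 for the blower, i.e. 84.39 dB SPL.
Required insertion loss = 90 − 84.39 = 5.61 dB.

5.6 dB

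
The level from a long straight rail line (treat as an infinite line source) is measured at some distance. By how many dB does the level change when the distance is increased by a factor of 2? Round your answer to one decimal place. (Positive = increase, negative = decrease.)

-3.0 dB

With cylindrical spreading the level changes by −10·log₁₀(r₂/r₁).
ΔL = −10·log₁₀(2) = -3.01 dB.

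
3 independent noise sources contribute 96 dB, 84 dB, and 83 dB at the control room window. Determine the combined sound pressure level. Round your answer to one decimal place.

For uncorrelated sources the intensities add, so convert each level to linear form, sum, and take 10·log₁₀ of the total.
Σ 10^(L/10) = 10^(96/10) + 10^(84/10) + 10^(83/10) = 4.432e+09.
L_total = 10·log₁₀(4.432e+09) = 96.47 dB.

96.5 dB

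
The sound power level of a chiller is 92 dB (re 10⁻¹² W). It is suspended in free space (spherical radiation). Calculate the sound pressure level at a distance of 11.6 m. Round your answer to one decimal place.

59.7 dB

L_p = L_w − 10·log₁₀(4π·r²) with r = 11.6 m.
4π·r² = 1691 m², 10·log₁₀ of that is 32.281 dB.
L_p = 92 − 32.281 = 59.72 dB.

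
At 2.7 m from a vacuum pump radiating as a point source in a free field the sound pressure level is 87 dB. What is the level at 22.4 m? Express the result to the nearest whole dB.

69 dB

Spherical spreading from a point source gives a 20·log₁₀(r₂/r₁) drop.
L₂ = 87 − 20·log₁₀(22.4/2.7) = 87 − 18.378 = 68.62 dB.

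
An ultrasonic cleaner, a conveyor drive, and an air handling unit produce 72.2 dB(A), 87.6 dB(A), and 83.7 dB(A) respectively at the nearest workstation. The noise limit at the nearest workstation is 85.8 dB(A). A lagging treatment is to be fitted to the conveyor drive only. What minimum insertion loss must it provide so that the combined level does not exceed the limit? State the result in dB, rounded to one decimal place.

Everything except the conveyor drive sums to 10^(72.2/10) + 10^(83.7/10) = 2.510e+08 in linear terms, 84.00 dB(A).
The limit corresponds to 10^(85.8/10) = 3.802e+08; subtracting the fixed part leaves 1.292e+08 for the conveyor drive, i.e. 81.11 dB(A).
So the conveyor drive must be reduced from 87.6 to 81.11 dB(A): IL = 6.49 dB.

6.5 dB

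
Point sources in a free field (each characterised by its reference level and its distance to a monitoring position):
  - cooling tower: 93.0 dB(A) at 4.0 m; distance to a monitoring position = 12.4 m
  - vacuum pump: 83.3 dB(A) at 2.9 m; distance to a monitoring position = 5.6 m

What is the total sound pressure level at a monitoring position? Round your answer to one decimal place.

84.2 dB(A)

Apply inverse-square spreading to bring every level to the receiver, then sum 10^(L/10).
cooling tower: 93.0 − 20·log₁₀(12.4/4.0) = 93.0 − 9.83 = 83.17 dB(A).
vacuum pump: 83.3 − 20·log₁₀(5.6/2.9) = 83.3 − 5.72 = 77.58 dB(A).
Σ 10^(L/10) = 2.650e+08 → L_total = 10·log₁₀(2.650e+08) = 84.23 dB(A).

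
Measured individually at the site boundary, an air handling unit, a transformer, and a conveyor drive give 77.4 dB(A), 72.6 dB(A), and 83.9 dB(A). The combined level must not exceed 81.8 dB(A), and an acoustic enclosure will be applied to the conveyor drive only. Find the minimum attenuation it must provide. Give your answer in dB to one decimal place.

Fixed contribution from the other sources: Σ 10^(L/10) = 10^(77.4/10) + 10^(72.6/10) = 7.315e+07 (78.64 dB(A)).
To meet 81.8 dB(A) overall, the treated conveyor drive may contribute at most 10^(81.8/10) − 7.315e+07 = 7.821e+07, i.e. 78.93 dB(A).
So the conveyor drive must be reduced from 83.9 to 78.93 dB(A): IL = 4.97 dB.

5.0 dB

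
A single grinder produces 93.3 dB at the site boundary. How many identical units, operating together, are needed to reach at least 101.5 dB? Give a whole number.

7

Need L₁ + 10·log₁₀ N ≥ 101.5, i.e. log₁₀ N ≥ 0.82.
N ≥ 10^(8.2/10) = 6.607, so N = 7.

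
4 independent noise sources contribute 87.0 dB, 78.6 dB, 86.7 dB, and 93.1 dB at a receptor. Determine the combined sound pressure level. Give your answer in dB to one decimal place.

94.9 dB

Incoherent sources combine by intensity addition: L_total = 10·log₁₀(Σ 10^(L_i/10)).
Σ 10^(L/10) = 10^(87.0/10) + 10^(78.6/10) + 10^(86.7/10) + 10^(93.1/10) = 3.083e+09.
L_total = 10·log₁₀(3.083e+09) = 94.89 dB.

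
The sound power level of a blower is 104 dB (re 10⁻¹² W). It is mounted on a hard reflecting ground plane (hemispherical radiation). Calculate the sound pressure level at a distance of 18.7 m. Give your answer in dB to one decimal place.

L_p = L_w − 10·log₁₀(2π·r²) with r = 18.7 m.
2π·r² = 2197 m², 10·log₁₀ of that is 33.419 dB.
L_p = 104 − 33.419 = 70.58 dB.

70.6 dB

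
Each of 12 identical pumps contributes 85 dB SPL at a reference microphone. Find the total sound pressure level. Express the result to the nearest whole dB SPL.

96 dB SPL

With 12 equal, uncorrelated contributions the intensity is 12× that of one unit, giving a rise of 10·log₁₀ 12.
L_total = 85 + 10·log₁₀(12) = 85 + 10.792 = 95.79 dB SPL.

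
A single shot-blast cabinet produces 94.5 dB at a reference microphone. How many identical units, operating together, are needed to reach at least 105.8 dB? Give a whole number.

The shortfall is 105.8 − 94.5 = 11.3 dB, and N units add 10·log₁₀ N, so need 10·log₁₀ N ≥ 11.3.
N ≥ 10^(11.3/10) = 13.490, so N = 14.

14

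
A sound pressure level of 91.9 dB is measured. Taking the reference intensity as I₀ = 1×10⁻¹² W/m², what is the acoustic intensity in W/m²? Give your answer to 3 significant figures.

0.00155 W/m²

I/I₀ = 10^(91.9/10) = 1.549e+09, so I = 1.549e+09 × 10⁻¹² W/m².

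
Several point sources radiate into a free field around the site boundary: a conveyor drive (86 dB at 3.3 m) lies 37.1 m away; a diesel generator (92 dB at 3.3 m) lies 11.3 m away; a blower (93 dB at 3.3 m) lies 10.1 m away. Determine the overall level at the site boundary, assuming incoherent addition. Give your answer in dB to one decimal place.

Propagate each source to the receiver with L = L_ref − 20·log₁₀(r/r_ref), then add intensities.
conveyor drive: 86 − 20·log₁₀(37.1/3.3) = 86 − 21.02 = 64.98 dB.
diesel generator: 92 − 20·log₁₀(11.3/3.3) = 92 − 10.69 = 81.31 dB.
blower: 93 − 20·log₁₀(10.1/3.3) = 93 − 9.72 = 83.28 dB.
Σ 10^(L/10) = 3.513e+08 → L_total = 10·log₁₀(3.513e+08) = 85.46 dB.

85.5 dB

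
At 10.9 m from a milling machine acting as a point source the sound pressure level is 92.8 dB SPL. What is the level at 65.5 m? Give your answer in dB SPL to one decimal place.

77.2 dB SPL

Point-source attenuation: ΔL = 20·log₁₀(r₂/r₁) = 20·log₁₀(65.5/10.9) = 15.576 dB.
L₂ = 92.8 − 20·log₁₀(65.5/10.9) = 92.8 − 15.576 = 77.22 dB SPL.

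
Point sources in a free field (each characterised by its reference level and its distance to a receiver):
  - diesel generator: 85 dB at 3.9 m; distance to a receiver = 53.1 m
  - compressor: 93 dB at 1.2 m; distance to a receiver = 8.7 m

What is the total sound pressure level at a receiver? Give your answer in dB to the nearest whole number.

76 dB

Propagate each source to the receiver with L = L_ref − 20·log₁₀(r/r_ref), then add intensities.
diesel generator: 85 − 20·log₁₀(53.1/3.9) = 85 − 22.68 = 62.32 dB.
compressor: 93 − 20·log₁₀(8.7/1.2) = 93 − 17.21 = 75.79 dB.
Σ 10^(L/10) = 3.967e+07 → L_total = 10·log₁₀(3.967e+07) = 75.98 dB.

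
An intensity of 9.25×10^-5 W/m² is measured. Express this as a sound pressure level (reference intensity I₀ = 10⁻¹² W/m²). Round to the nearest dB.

I/I₀ = 9.25×10^-5/10⁻¹² = 9.25×10^7, and L = 10·log₁₀(I/I₀).
L = 10·(0.9661 + 7) = 79.66 dB.

80 dB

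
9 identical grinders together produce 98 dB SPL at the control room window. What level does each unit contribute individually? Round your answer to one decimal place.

88.5 dB SPL

Dividing the total intensity by 9 lowers the level by 10·log₁₀ 9 = 9.542 dB: L₁ = 98 − 9.542.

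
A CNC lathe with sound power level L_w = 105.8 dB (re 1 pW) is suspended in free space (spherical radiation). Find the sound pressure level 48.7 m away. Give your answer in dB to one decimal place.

61.1 dB

L_p = L_w − 10·log₁₀(4π·r²) with r = 48.7 m.
4π·r² = 2.98e+04 m², 10·log₁₀ of that is 44.743 dB.
L_p = 105.8 − 44.743 = 61.06 dB.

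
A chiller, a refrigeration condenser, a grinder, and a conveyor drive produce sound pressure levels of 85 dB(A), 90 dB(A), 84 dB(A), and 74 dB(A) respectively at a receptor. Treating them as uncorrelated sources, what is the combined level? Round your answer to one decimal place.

For uncorrelated sources the intensities add, so convert each level to linear form, sum, and take 10·log₁₀ of the total.
Σ 10^(L/10) = 10^(85/10) + 10^(90/10) + 10^(84/10) + 10^(74/10) = 1.593e+09.
L_total = 10·log₁₀(1.593e+09) = 92.02 dB(A).

92.0 dB(A)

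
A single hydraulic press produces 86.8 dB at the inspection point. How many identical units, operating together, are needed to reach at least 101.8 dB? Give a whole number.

The shortfall is 101.8 − 86.8 = 15.0 dB, and N units add 10·log₁₀ N, so need 10·log₁₀ N ≥ 15.0.
N ≥ 10^(15.0/10) = 31.623, so N = 32.

32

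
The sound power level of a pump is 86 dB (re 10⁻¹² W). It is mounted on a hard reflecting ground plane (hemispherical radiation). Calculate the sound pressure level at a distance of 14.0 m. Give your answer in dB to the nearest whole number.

Free-field hemispherical radiation: L_p = L_w − 10·log₁₀(2π·r²), r = 14.0 m.
2π·r² = 1232 m², 10·log₁₀ of that is 30.904 dB.
L_p = 86 − 30.904 = 55.10 dB.

55 dB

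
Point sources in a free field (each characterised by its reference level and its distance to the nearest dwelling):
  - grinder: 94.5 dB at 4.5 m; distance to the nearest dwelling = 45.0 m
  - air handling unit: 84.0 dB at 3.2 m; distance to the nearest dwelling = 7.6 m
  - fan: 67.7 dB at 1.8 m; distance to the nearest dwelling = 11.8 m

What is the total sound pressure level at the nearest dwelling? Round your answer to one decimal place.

Apply inverse-square spreading to bring every level to the receiver, then sum 10^(L/10).
grinder: 94.5 − 20·log₁₀(45.0/4.5) = 94.5 − 20.00 = 74.50 dB.
air handling unit: 84.0 − 20·log₁₀(7.6/3.2) = 84.0 − 7.51 = 76.49 dB.
fan: 67.7 − 20·log₁₀(11.8/1.8) = 67.7 − 16.33 = 51.37 dB.
Σ 10^(L/10) = 7.285e+07 → L_total = 10·log₁₀(7.285e+07) = 78.62 dB.

78.6 dB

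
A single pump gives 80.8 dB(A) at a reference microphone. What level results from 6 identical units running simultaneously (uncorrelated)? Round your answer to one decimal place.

88.6 dB(A)

L_total = L₁ + 10·log₁₀ N for N identical incoherent sources.
L_total = 80.8 + 10·log₁₀(6) = 80.8 + 7.782 = 88.58 dB(A).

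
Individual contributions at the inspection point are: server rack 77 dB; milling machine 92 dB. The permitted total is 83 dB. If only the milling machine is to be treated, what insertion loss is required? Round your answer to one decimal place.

Fixed contribution from the other source: Σ 10^(L/10) = 10^(77/10) = 5.012e+07 (77.00 dB).
The limit corresponds to 10^(83/10) = 1.995e+08; subtracting the fixed part leaves 1.494e+08 for the milling machine, i.e. 81.74 dB.
So the milling machine must be reduced from 92 to 81.74 dB: IL = 10.26 dB.

10.3 dB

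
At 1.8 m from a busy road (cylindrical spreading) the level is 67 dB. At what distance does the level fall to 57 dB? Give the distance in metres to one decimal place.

For a line source L₁ − L₂ = 10·log₁₀(r₂/r₁), so r₂ = r₁·10^((L₁−L₂)/10).
r₂ = 1.8·10^((67−57)/10) = 1.8·10^(10.0/10) = 18.00 m.

18.0 m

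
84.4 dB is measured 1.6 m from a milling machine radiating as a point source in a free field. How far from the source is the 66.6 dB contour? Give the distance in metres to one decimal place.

12.4 m

The 17.8 dB drop corresponds to a distance ratio of 10^(17.8/20) for a point source.
r₂ = 1.6·10^((84.4−66.6)/20) = 1.6·10^(17.8/20) = 12.42 m.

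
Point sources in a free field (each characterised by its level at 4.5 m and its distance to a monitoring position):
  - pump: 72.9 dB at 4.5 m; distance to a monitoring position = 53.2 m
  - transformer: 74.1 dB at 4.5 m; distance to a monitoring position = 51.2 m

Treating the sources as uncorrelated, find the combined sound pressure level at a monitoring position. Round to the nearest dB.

55 dB

First find each source's level at the receiver (point-source: −20·log₁₀(r/r_ref)), then combine on an intensity basis.
pump: 72.9 − 20·log₁₀(53.2/4.5) = 72.9 − 21.45 = 51.45 dB.
transformer: 74.1 − 20·log₁₀(51.2/4.5) = 74.1 − 21.12 = 52.98 dB.
Σ 10^(L/10) = 3.381e+05 → L_total = 10·log₁₀(3.381e+05) = 55.29 dB.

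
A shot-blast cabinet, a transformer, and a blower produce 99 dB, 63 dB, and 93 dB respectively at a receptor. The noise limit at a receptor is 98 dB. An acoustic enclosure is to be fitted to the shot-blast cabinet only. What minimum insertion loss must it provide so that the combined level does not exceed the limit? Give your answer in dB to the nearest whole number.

3 dB

Everything except the shot-blast cabinet sums to 10^(63/10) + 10^(93/10) = 1.997e+09 in linear terms, 93.00 dB.
The limit corresponds to 10^(98/10) = 6.310e+09; subtracting the fixed part leaves 4.312e+09 for the shot-blast cabinet, i.e. 96.35 dB.
Required insertion loss = 99 − 96.35 = 2.65 dB.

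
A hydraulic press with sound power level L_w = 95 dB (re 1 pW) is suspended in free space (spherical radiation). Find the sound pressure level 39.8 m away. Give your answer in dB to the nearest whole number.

52 dB

Free-field spherical radiation: L_p = L_w − 10·log₁₀(4π·r²), r = 39.8 m.
4π·r² = 1.991e+04 m², 10·log₁₀ of that is 42.990 dB.
L_p = 95 − 42.990 = 52.01 dB.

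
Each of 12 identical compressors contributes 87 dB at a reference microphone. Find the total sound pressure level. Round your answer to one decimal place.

97.8 dB

N identical incoherent sources raise the level by 10·log₁₀ N.
L_total = 87 + 10·log₁₀(12) = 87 + 10.792 = 97.79 dB.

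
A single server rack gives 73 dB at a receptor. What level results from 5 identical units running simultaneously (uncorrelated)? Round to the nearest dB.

80 dB

With 5 equal, uncorrelated contributions the intensity is 5× that of one unit, giving a rise of 10·log₁₀ 5.
L_total = 73 + 10·log₁₀(5) = 73 + 6.990 = 79.99 dB.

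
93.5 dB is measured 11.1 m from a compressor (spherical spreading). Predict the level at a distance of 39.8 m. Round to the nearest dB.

Point-source attenuation: ΔL = 20·log₁₀(r₂/r₁) = 20·log₁₀(39.8/11.1) = 11.091 dB.
L₂ = 93.5 − 20·log₁₀(39.8/11.1) = 93.5 − 11.091 = 82.41 dB.

82 dB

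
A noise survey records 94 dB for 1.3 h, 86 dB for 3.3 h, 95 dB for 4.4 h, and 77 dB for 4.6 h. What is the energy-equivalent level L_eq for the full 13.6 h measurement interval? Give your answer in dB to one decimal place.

Weight each interval's intensity by its duration and average over T = 13.6 h:
Σ tᵢ·10^(Lᵢ/10) = 1.3·10^(94/10) + 3.3·10^(86/10) + 4.4·10^(95/10) + 4.6·10^(77/10) = 1.872e+10.
L_eq = 10·log₁₀(1.872e+10/13.6) = 91.39 dB.

91.4 dB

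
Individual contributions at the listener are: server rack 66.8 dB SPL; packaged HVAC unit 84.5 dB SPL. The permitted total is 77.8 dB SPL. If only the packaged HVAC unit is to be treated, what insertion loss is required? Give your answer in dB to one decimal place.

Fixed contribution from the other source: Σ 10^(L/10) = 10^(66.8/10) = 4.786e+06 (66.80 dB SPL).
The limit corresponds to 10^(77.8/10) = 6.026e+07; subtracting the fixed part leaves 5.547e+07 for the packaged HVAC unit, i.e. 77.44 dB SPL.
Required insertion loss = 84.5 − 77.44 = 7.06 dB.

7.1 dB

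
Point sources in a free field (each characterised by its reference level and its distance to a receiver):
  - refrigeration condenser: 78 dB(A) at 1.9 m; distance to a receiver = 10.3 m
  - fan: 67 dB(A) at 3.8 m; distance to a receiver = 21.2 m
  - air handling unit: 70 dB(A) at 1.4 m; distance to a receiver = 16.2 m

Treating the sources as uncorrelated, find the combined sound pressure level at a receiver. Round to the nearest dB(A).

64 dB(A)

Propagate each source to the receiver with L = L_ref − 20·log₁₀(r/r_ref), then add intensities.
refrigeration condenser: 78 − 20·log₁₀(10.3/1.9) = 78 − 14.68 = 63.32 dB(A).
fan: 67 − 20·log₁₀(21.2/3.8) = 67 − 14.93 = 52.07 dB(A).
air handling unit: 70 − 20·log₁₀(16.2/1.4) = 70 − 21.27 = 48.73 dB(A).
Σ 10^(L/10) = 2.383e+06 → L_total = 10·log₁₀(2.383e+06) = 63.77 dB(A).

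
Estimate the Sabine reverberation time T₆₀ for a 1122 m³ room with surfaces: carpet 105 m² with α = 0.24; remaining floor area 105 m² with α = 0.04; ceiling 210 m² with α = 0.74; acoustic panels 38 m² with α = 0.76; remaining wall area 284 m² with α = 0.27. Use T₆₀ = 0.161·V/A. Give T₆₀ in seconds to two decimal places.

Total absorption A = 105·0.24 + 105·0.04 + 210·0.74 + 38·0.76 + 284·0.27 = 290.36 m² sabins.
T₆₀ = 0.161·V/A = 0.161·1122/290.36 = 0.622 s.

0.62 s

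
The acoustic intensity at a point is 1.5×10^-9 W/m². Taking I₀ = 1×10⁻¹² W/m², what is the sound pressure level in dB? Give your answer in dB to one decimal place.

L = 10·log₁₀(I/I₀) = 10·log₁₀(1.5×10^-9/10⁻¹²) = 10·log₁₀(1.5×10^3).
L = 10·(0.1761 + 3) = 31.76 dB.

31.8 dB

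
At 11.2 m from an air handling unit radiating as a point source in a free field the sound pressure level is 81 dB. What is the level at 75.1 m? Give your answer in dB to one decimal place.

64.5 dB

For a point source, L₂ = L₁ − 20·log₁₀(r₂/r₁).
L₂ = 81 − 20·log₁₀(75.1/11.2) = 81 − 16.528 = 64.47 dB.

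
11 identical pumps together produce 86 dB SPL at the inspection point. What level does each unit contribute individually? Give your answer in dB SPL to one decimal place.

For N identical incoherent sources L_total = L₁ + 10·log₁₀ N, so L₁ = 86 − 10·log₁₀(11) = 86 − 10.414.

75.6 dB SPL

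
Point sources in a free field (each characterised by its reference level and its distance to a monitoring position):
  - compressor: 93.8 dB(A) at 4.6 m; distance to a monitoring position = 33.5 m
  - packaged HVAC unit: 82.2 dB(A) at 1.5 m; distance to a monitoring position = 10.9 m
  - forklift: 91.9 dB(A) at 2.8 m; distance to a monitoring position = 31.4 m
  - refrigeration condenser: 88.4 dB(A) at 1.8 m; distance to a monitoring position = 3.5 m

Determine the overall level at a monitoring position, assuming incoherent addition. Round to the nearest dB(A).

84 dB(A)

First find each source's level at the receiver (point-source: −20·log₁₀(r/r_ref)), then combine on an intensity basis.
compressor: 93.8 − 20·log₁₀(33.5/4.6) = 93.8 − 17.25 = 76.55 dB(A).
packaged HVAC unit: 82.2 − 20·log₁₀(10.9/1.5) = 82.2 − 17.23 = 64.97 dB(A).
forklift: 91.9 − 20·log₁₀(31.4/2.8) = 91.9 − 21.00 = 70.90 dB(A).
refrigeration condenser: 88.4 − 20·log₁₀(3.5/1.8) = 88.4 − 5.78 = 82.62 dB(A).
Σ 10^(L/10) = 2.437e+08 → L_total = 10·log₁₀(2.437e+08) = 83.87 dB(A).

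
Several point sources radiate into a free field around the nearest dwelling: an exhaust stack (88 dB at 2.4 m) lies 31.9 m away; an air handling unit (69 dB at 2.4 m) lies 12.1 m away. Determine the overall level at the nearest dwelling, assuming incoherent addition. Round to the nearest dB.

66 dB

First find each source's level at the receiver (point-source: −20·log₁₀(r/r_ref)), then combine on an intensity basis.
exhaust stack: 88 − 20·log₁₀(31.9/2.4) = 88 − 22.47 = 65.53 dB.
air handling unit: 69 − 20·log₁₀(12.1/2.4) = 69 − 14.05 = 54.95 dB.
Σ 10^(L/10) = 3.884e+06 → L_total = 10·log₁₀(3.884e+06) = 65.89 dB.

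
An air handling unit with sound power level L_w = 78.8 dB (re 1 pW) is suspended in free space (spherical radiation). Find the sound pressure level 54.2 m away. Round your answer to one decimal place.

The power spreads over a sphere of area 4π·r², so L_p = L_w − 10·log₁₀(4π·r²).
4π·r² = 3.692e+04 m², 10·log₁₀ of that is 45.672 dB.
L_p = 78.8 − 45.672 = 33.13 dB.

33.1 dB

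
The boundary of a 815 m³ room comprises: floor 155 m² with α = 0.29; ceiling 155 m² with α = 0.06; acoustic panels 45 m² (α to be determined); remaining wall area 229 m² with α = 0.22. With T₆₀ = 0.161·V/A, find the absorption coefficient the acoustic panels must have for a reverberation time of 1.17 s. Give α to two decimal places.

0.17

From T₆₀ = 0.161·V/A, the target T₆₀ = 1.17 s needs A = 0.161·815/1.17 = 112.15 m².
Absorption from the other surfaces = 155·0.29 + 155·0.06 + 229·0.22 = 104.63 m², so the acoustic panels must supply 7.52 m² over 45 m².
α = 7.52/45 = 0.167.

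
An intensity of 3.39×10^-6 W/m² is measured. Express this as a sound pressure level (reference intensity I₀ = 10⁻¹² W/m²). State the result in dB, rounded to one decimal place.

L = 10·log₁₀(I/I₀) = 10·log₁₀(3.39×10^-6/10⁻¹²) = 10·log₁₀(3.39×10^6).
L = 10·(0.5302 + 6) = 65.30 dB.

65.3 dB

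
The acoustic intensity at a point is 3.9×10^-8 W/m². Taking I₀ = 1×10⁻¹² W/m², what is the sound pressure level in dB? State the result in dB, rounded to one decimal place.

45.9 dB

I/I₀ = 3.9×10^-8/10⁻¹² = 3.9×10^4, and L = 10·log₁₀(I/I₀).
L = 10·(0.5911 + 4) = 45.91 dB.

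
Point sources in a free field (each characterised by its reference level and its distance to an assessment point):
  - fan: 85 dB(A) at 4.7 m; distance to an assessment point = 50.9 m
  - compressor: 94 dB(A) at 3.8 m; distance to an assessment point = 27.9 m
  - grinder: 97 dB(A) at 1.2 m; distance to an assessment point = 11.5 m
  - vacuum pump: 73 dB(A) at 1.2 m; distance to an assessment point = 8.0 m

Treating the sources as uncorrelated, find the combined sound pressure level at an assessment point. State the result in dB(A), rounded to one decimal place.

First find each source's level at the receiver (point-source: −20·log₁₀(r/r_ref)), then combine on an intensity basis.
fan: 85 − 20·log₁₀(50.9/4.7) = 85 − 20.69 = 64.31 dB(A).
compressor: 94 − 20·log₁₀(27.9/3.8) = 94 − 17.32 = 76.68 dB(A).
grinder: 97 − 20·log₁₀(11.5/1.2) = 97 − 19.63 = 77.37 dB(A).
vacuum pump: 73 − 20·log₁₀(8.0/1.2) = 73 − 16.48 = 56.52 dB(A).
Σ 10^(L/10) = 1.043e+08 → L_total = 10·log₁₀(1.043e+08) = 80.18 dB(A).

80.2 dB(A)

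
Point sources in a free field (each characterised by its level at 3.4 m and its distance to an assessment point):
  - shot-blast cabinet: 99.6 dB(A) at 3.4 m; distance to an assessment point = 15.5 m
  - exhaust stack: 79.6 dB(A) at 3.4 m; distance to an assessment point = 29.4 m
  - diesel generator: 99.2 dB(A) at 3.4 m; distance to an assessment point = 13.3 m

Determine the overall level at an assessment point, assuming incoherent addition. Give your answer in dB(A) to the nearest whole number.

90 dB(A)

Apply inverse-square spreading to bring every level to the receiver, then sum 10^(L/10).
shot-blast cabinet: 99.6 − 20·log₁₀(15.5/3.4) = 99.6 − 13.18 = 86.42 dB(A).
exhaust stack: 79.6 − 20·log₁₀(29.4/3.4) = 79.6 − 18.74 = 60.86 dB(A).
diesel generator: 99.2 − 20·log₁₀(13.3/3.4) = 99.2 − 11.85 = 87.35 dB(A).
Σ 10^(L/10) = 9.836e+08 → L_total = 10·log₁₀(9.836e+08) = 89.93 dB(A).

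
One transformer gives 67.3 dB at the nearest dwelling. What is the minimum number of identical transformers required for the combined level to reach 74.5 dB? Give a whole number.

N identical sources give L₁ + 10·log₁₀ N, so require 10·log₁₀ N ≥ 74.5 − 67.3 = 7.2 dB.
N ≥ 10^(7.2/10) = 5.248, so N = 6.

6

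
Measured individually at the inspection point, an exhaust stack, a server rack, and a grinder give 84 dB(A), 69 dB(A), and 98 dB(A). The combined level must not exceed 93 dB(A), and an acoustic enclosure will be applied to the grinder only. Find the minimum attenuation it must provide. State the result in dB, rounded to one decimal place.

Everything except the grinder sums to 10^(84/10) + 10^(69/10) = 2.591e+08 in linear terms, 84.14 dB(A).
To meet 93 dB(A) overall, the treated grinder may contribute at most 10^(93/10) − 2.591e+08 = 1.736e+09, i.e. 92.40 dB(A).
Required insertion loss = 98 − 92.40 = 5.60 dB.

5.6 dB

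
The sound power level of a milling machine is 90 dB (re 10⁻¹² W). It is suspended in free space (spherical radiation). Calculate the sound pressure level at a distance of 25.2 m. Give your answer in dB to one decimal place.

51.0 dB

The power spreads over a sphere of area 4π·r², so L_p = L_w − 10·log₁₀(4π·r²).
4π·r² = 7980 m², 10·log₁₀ of that is 39.020 dB.
L_p = 90 − 39.020 = 50.98 dB.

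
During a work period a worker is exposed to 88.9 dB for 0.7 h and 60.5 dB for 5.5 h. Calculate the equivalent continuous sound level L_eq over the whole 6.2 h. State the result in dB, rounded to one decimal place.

Weight each interval's intensity by its duration and average over T = 6.2 h:
Σ tᵢ·10^(Lᵢ/10) = 0.7·10^(88.9/10) + 5.5·10^(60.5/10) = 5.495e+08.
L_eq = 10·log₁₀(5.495e+08/6.2) = 79.48 dB.

79.5 dB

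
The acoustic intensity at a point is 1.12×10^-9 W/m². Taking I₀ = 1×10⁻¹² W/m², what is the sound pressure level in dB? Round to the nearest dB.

30 dB

Dividing by I₀ shifts the exponent by 12: I/I₀ = 1.12×10^3.
L = 10·(0.0492 + 3) = 30.49 dB.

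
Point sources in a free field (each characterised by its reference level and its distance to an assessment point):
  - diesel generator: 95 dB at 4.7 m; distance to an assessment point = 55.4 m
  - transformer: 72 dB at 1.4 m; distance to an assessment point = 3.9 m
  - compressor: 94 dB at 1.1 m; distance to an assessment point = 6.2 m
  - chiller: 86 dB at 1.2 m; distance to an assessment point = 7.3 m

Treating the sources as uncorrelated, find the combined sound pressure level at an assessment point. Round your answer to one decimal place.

Apply inverse-square spreading to bring every level to the receiver, then sum 10^(L/10).
diesel generator: 95 − 20·log₁₀(55.4/4.7) = 95 − 21.43 = 73.57 dB.
transformer: 72 − 20·log₁₀(3.9/1.4) = 72 − 8.90 = 63.10 dB.
compressor: 94 − 20·log₁₀(6.2/1.1) = 94 − 15.02 = 78.98 dB.
chiller: 86 − 20·log₁₀(7.3/1.2) = 86 − 15.68 = 70.32 dB.
Σ 10^(L/10) = 1.146e+08 → L_total = 10·log₁₀(1.146e+08) = 80.59 dB.

80.6 dB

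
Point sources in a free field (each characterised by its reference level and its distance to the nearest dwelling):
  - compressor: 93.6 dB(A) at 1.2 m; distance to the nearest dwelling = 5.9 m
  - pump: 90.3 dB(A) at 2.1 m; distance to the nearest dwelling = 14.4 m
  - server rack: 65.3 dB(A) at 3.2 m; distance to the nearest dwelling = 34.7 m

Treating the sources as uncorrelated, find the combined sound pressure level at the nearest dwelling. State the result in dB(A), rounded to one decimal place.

First find each source's level at the receiver (point-source: −20·log₁₀(r/r_ref)), then combine on an intensity basis.
compressor: 93.6 − 20·log₁₀(5.9/1.2) = 93.6 − 13.83 = 79.77 dB(A).
pump: 90.3 − 20·log₁₀(14.4/2.1) = 90.3 − 16.72 = 73.58 dB(A).
server rack: 65.3 − 20·log₁₀(34.7/3.2) = 65.3 − 20.70 = 44.60 dB(A).
Σ 10^(L/10) = 1.176e+08 → L_total = 10·log₁₀(1.176e+08) = 80.70 dB(A).

80.7 dB(A)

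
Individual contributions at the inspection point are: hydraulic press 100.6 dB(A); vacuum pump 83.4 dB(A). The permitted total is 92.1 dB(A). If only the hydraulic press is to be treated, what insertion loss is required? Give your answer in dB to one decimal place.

The untreated sources together contribute 10^(83.4/10) = 2.188e+08, i.e. 83.40 dB(A).
To meet 92.1 dB(A) overall, the treated hydraulic press may contribute at most 10^(92.1/10) − 2.188e+08 = 1.403e+09, i.e. 91.47 dB(A).
So the hydraulic press must be reduced from 100.6 to 91.47 dB(A): IL = 9.13 dB.

9.1 dB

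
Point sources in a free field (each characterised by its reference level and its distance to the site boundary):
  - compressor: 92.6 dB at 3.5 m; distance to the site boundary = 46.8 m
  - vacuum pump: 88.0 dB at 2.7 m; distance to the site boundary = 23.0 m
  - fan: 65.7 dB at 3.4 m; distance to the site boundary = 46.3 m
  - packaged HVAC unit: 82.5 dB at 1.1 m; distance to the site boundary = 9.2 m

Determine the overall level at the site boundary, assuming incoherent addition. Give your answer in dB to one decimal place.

Apply inverse-square spreading to bring every level to the receiver, then sum 10^(L/10).
compressor: 92.6 − 20·log₁₀(46.8/3.5) = 92.6 − 22.52 = 70.08 dB.
vacuum pump: 88.0 − 20·log₁₀(23.0/2.7) = 88.0 − 18.61 = 69.39 dB.
fan: 65.7 − 20·log₁₀(46.3/3.4) = 65.7 − 22.68 = 43.02 dB.
packaged HVAC unit: 82.5 − 20·log₁₀(9.2/1.1) = 82.5 − 18.45 = 64.05 dB.
Σ 10^(L/10) = 2.143e+07 → L_total = 10·log₁₀(2.143e+07) = 73.31 dB.

73.3 dB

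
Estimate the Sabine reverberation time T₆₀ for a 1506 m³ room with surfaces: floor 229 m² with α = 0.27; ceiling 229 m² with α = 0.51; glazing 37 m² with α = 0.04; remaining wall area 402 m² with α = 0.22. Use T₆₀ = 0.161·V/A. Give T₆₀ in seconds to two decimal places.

0.90 s

Summing Sᵢαᵢ: 229·0.27 + 229·0.51 + 37·0.04 + 402·0.22 = 268.54 m².
T₆₀ = 0.161·V/A = 0.161·1506/268.54 = 0.903 s.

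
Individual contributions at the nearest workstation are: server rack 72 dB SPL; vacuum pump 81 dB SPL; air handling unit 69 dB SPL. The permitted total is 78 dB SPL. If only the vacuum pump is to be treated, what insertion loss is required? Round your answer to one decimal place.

The untreated sources together contribute 10^(72/10) + 10^(69/10) = 2.379e+07, i.e. 73.76 dB SPL.
To meet 78 dB SPL overall, the treated vacuum pump may contribute at most 10^(78/10) − 2.379e+07 = 3.930e+07, i.e. 75.94 dB SPL.
Required insertion loss = 81 − 75.94 = 5.06 dB.

5.1 dB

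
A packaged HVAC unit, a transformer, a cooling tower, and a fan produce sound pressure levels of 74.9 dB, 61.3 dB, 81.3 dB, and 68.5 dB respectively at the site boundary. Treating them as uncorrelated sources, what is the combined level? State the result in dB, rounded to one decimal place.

Incoherent sources combine by intensity addition: L_total = 10·log₁₀(Σ 10^(L_i/10)).
Σ 10^(L/10) = 10^(74.9/10) + 10^(61.3/10) + 10^(81.3/10) + 10^(68.5/10) = 1.742e+08.
L_total = 10·log₁₀(1.742e+08) = 82.41 dB.

82.4 dB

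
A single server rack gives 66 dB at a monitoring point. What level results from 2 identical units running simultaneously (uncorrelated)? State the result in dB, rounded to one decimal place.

69.0 dB

With 2 equal, uncorrelated contributions the intensity is 2× that of one unit, giving a rise of 10·log₁₀ 2.
L_total = 66 + 10·log₁₀(2) = 66 + 3.010 = 69.01 dB.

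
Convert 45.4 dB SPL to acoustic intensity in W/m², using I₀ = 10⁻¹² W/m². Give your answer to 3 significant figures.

3.47e-08 W/m²

I = I₀·10^(L/10) = 10⁻¹² × 10^(45.4/10) = 10^(-7.460).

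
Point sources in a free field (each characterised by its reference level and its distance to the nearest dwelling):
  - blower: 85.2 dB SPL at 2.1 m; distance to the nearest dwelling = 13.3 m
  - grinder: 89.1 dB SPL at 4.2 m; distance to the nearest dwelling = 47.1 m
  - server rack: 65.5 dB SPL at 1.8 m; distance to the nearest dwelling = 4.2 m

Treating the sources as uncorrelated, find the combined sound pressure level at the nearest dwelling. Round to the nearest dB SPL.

Apply inverse-square spreading to bring every level to the receiver, then sum 10^(L/10).
blower: 85.2 − 20·log₁₀(13.3/2.1) = 85.2 − 16.03 = 69.17 dB SPL.
grinder: 89.1 − 20·log₁₀(47.1/4.2) = 89.1 − 21.00 = 68.10 dB SPL.
server rack: 65.5 − 20·log₁₀(4.2/1.8) = 65.5 − 7.36 = 58.14 dB SPL.
Σ 10^(L/10) = 1.537e+07 → L_total = 10·log₁₀(1.537e+07) = 71.87 dB SPL.

72 dB SPL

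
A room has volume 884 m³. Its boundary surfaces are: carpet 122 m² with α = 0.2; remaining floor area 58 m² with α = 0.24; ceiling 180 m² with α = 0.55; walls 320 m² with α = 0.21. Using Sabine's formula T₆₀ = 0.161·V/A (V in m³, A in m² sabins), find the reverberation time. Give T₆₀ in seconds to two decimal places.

Summing Sᵢαᵢ: 122·0.2 + 58·0.24 + 180·0.55 + 320·0.21 = 204.52 m².
T₆₀ = 0.161 × 884 / 204.52 = 0.696 s.

0.70 s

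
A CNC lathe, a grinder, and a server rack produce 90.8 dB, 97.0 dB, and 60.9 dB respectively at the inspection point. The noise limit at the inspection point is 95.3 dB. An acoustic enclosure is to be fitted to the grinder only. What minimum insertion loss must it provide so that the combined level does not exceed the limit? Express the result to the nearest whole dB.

The untreated sources together contribute 10^(90.8/10) + 10^(60.9/10) = 1.203e+09, i.e. 90.80 dB.
To meet 95.3 dB overall, the treated grinder may contribute at most 10^(95.3/10) − 1.203e+09 = 2.185e+09, i.e. 93.39 dB.
Required insertion loss = 97.0 − 93.39 = 3.61 dB.

4 dB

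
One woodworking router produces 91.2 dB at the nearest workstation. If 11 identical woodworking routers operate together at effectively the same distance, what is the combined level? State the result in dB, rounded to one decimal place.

101.6 dB

With 11 equal, uncorrelated contributions the intensity is 11× that of one unit, giving a rise of 10·log₁₀ 11.
L_total = 91.2 + 10·log₁₀(11) = 91.2 + 10.414 = 101.61 dB.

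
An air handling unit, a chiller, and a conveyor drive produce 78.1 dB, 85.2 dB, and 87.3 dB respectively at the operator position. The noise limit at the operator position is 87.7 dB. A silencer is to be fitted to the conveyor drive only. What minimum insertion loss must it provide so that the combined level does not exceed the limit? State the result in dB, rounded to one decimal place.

4.4 dB

The untreated sources together contribute 10^(78.1/10) + 10^(85.2/10) = 3.957e+08, i.e. 85.97 dB.
To meet 87.7 dB overall, the treated conveyor drive may contribute at most 10^(87.7/10) − 3.957e+08 = 1.931e+08, i.e. 82.86 dB.
So the conveyor drive must be reduced from 87.3 to 82.86 dB: IL = 4.44 dB.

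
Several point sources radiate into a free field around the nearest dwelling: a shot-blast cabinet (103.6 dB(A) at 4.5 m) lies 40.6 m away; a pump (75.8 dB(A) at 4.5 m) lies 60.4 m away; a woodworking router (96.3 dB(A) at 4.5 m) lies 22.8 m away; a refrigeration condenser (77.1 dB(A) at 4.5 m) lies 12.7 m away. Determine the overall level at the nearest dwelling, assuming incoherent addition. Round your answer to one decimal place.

Apply inverse-square spreading to bring every level to the receiver, then sum 10^(L/10).
shot-blast cabinet: 103.6 − 20·log₁₀(40.6/4.5) = 103.6 − 19.11 = 84.49 dB(A).
pump: 75.8 − 20·log₁₀(60.4/4.5) = 75.8 − 22.56 = 53.24 dB(A).
woodworking router: 96.3 − 20·log₁₀(22.8/4.5) = 96.3 − 14.09 = 82.21 dB(A).
refrigeration condenser: 77.1 − 20·log₁₀(12.7/4.5) = 77.1 − 9.01 = 68.09 dB(A).
Σ 10^(L/10) = 4.543e+08 → L_total = 10·log₁₀(4.543e+08) = 86.57 dB(A).

86.6 dB(A)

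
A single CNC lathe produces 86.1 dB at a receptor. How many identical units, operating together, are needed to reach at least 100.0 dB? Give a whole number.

25

N identical sources give L₁ + 10·log₁₀ N, so require 10·log₁₀ N ≥ 100.0 − 86.1 = 13.9 dB.
N ≥ 10^(13.9/10) = 24.547, so N = 25.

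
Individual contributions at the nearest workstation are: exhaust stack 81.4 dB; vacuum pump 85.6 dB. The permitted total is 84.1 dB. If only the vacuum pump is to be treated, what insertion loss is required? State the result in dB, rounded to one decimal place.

4.8 dB

The untreated sources together contribute 10^(81.4/10) = 1.380e+08, i.e. 81.40 dB.
To meet 84.1 dB overall, the treated vacuum pump may contribute at most 10^(84.1/10) − 1.380e+08 = 1.190e+08, i.e. 80.76 dB.
So the vacuum pump must be reduced from 85.6 to 80.76 dB: IL = 4.84 dB.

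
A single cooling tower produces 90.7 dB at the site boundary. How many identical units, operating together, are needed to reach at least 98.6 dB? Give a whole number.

N identical sources give L₁ + 10·log₁₀ N, so require 10·log₁₀ N ≥ 98.6 − 90.7 = 7.9 dB.
N ≥ 10^(7.9/10) = 6.166, so N = 7.

7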